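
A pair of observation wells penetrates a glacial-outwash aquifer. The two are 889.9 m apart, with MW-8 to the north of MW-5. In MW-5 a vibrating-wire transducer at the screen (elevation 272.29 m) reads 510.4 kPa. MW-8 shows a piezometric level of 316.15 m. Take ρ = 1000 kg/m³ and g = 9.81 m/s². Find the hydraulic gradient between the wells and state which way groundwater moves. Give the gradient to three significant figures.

i ≈ 0.00918; groundwater flows toward the north

Pressure head at MW-5: ψ = P/(ρg) = 510.4×1000 / (1000 × 9.81) = 52.03 m.
Total head at MW-5: h = z + ψ = 272.29 + 52.03 = 324.32 m.
Total head at MW-8: h = 316.15 m (water level in the piezometer is the total head).
Head difference: h(MW-5) − h(MW-8) = 324.32 − 316.15 = 8.17 m.
Hydraulic gradient: i = |Δh| / L = 8.17 / 889.9 = 0.00918.
Flow is from higher to lower head: from MW-5 toward MW-8, i.e. toward the north.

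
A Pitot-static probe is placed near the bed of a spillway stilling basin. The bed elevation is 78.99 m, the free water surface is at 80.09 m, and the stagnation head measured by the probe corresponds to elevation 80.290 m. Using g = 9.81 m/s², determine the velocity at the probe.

Near the bed, under hydrostatic conditions, the piezometric head (z + ψ) equals the free-surface elevation, 80.09 m.
Velocity head = total − piezometric = 80.290 − 80.09 = 0.200 m.
v = √(2g·h_v) = √(2 × 9.81 × 0.200) = 1.98 m/s.

v ≈ 1.98 m/s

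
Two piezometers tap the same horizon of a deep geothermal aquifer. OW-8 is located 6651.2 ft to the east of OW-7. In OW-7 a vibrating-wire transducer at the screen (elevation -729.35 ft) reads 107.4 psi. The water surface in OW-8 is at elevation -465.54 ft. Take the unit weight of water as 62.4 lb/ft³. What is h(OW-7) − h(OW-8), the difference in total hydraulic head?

Δh ≈ -15.96 ft

Pressure head at OW-7: ψ = 144·P/γ = 144 × 107.4 / 62.4 = 247.85 ft.
Total head at OW-7: h = z + ψ = -729.35 + 247.85 = -481.50 ft.
Total head at OW-8: h = -465.54 ft (water level in the piezometer is the total head).
Head difference: h(OW-7) − h(OW-8) = -481.50 − (-465.54) = -15.96 ft.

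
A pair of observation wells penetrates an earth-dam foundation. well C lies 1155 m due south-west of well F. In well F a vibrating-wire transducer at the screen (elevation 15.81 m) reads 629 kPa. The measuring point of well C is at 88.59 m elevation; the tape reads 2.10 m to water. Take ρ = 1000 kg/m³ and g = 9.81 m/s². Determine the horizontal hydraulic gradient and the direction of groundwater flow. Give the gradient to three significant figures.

i ≈ 0.00568; groundwater flows toward the north-east

Pressure head at well F: ψ = P/(ρg) = 629×1000 / (1000 × 9.81) = 64.12 m.
Total head at well F: h = z + ψ = 15.81 + 64.12 = 79.93 m.
Total head at well C: h = 88.59 − 2.10 = 86.49 m.
Head difference: h(well F) − h(well C) = 79.93 − 86.49 = -6.56 m.
Hydraulic gradient: i = |Δh| / L = 6.56 / 1155 = 0.00568.
Flow is from higher to lower head: from well C toward well F, i.e. toward the north-east.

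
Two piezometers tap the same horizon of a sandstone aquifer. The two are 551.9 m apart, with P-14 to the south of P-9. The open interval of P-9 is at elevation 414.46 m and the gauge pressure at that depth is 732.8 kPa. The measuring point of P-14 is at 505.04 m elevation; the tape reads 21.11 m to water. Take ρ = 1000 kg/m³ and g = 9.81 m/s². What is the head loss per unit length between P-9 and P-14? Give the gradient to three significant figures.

Pressure head at P-9: ψ = P/(ρg) = 732.8×1000 / (1000 × 9.81) = 74.70 m.
Total head at P-9: h = z + ψ = 414.46 + 74.70 = 489.16 m.
Total head at P-14: h = 505.04 − 21.11 = 483.93 m.
Head difference: h(P-9) − h(P-14) = 489.16 − 483.93 = 5.23 m.
Hydraulic gradient: i = |Δh| / L = 5.23 / 551.9 = 0.00948.

i ≈ 0.00948 m/m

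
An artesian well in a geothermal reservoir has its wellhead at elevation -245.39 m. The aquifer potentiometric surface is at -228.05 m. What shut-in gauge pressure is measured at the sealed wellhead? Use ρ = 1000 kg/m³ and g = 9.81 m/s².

Head above the cap: Δh = -228.05 − (-245.39) = 17.34 m.
P = ρgΔh = 1000 × 9.81 × 17.34 = 170105 Pa ≈ 170 kPa.

P ≈ 170 kPa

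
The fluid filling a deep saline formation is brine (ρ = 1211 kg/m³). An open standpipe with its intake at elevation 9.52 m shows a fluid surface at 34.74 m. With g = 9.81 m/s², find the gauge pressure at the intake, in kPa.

Pressure head ψ = h − z = 34.74 − 9.52 = 25.22 m.
P = ρgψ = 1211 × 9.81 × 25.22 = 299611 Pa ≈ 300 kPa.

P ≈ 300 kPa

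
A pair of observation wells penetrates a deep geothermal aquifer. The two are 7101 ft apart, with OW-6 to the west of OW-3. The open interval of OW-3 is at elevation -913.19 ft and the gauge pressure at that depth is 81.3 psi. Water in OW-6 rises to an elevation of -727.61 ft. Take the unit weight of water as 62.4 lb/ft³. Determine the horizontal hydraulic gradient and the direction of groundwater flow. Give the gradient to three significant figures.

Pressure head at OW-3: ψ = 144·P/γ = 144 × 81.3 / 62.4 = 187.62 ft.
Total head at OW-3: h = z + ψ = -913.19 + 187.62 = -725.57 ft.
Total head at OW-6: h = -727.61 ft (water level in the piezometer is the total head).
Head difference: h(OW-3) − h(OW-6) = -725.57 − (-727.61) = 2.04 ft.
Hydraulic gradient: i = |Δh| / L = 2.04 / 7101 = 0.000287.
Flow is from higher to lower head: from OW-3 toward OW-6, i.e. toward the west.

i ≈ 0.000287; groundwater flows toward the west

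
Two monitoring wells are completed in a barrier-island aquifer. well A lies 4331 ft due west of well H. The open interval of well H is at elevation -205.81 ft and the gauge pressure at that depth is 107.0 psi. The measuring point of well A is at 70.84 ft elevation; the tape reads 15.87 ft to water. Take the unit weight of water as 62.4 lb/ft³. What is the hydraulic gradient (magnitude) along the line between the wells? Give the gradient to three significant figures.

i ≈ 0.00320

Pressure head at well H: ψ = 144·P/γ = 144 × 107.0 / 62.4 = 246.92 ft.
Total head at well H: h = z + ψ = -205.81 + 246.92 = 41.11 ft.
Total head at well A: h = 70.84 − 15.87 = 54.97 ft.
Head difference: h(well H) − h(well A) = 41.11 − 54.97 = -13.86 ft.
Hydraulic gradient: i = |Δh| / L = 13.86 / 4331 = 0.00320.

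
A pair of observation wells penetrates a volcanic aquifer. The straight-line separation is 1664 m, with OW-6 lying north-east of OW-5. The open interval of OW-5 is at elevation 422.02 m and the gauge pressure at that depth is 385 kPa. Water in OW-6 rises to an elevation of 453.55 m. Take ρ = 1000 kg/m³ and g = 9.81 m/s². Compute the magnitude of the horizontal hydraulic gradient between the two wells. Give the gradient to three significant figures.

i ≈ 0.00464

Pressure head at OW-5: ψ = P/(ρg) = 385×1000 / (1000 × 9.81) = 39.25 m.
Total head at OW-5: h = z + ψ = 422.02 + 39.25 = 461.27 m.
Total head at OW-6: h = 453.55 m (water level in the piezometer is the total head).
Head difference: h(OW-5) − h(OW-6) = 461.27 − 453.55 = 7.72 m.
Hydraulic gradient: i = |Δh| / L = 7.72 / 1664 = 0.00464.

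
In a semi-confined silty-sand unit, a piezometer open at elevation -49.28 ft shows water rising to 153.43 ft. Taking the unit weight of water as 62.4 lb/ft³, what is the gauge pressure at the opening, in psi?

P ≈ 87.8 psi

Pressure head ψ = h − z = 153.43 − (-49.28) = 202.71 ft.
P = γ·ψ / 144 = 62.4 × 202.71 / 144 = 87.8 psi.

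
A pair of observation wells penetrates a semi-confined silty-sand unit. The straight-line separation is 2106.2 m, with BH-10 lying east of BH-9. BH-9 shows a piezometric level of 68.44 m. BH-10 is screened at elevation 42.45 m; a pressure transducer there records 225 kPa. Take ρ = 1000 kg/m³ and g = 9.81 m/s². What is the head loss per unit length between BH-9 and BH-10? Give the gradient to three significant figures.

Total head at BH-9: h = 68.44 m (water level in the piezometer is the total head).
Pressure head at BH-10: ψ = P/(ρg) = 225×1000 / (1000 × 9.81) = 22.94 m.
Total head at BH-10: h = z + ψ = 42.45 + 22.94 = 65.39 m.
Head difference: h(BH-9) − h(BH-10) = 68.44 − 65.39 = 3.05 m.
Hydraulic gradient: i = |Δh| / L = 3.05 / 2106.2 = 0.00145.

i ≈ 0.00145 m/m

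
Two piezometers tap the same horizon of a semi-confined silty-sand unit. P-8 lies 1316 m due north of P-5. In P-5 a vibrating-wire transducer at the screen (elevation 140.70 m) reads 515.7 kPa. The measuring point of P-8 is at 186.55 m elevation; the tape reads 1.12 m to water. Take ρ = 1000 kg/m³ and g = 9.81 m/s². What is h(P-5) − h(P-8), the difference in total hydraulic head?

Δh ≈ 7.84 m

Pressure head at P-5: ψ = P/(ρg) = 515.7×1000 / (1000 × 9.81) = 52.57 m.
Total head at P-5: h = z + ψ = 140.70 + 52.57 = 193.27 m.
Total head at P-8: h = 186.55 − 1.12 = 185.43 m.
Head difference: h(P-5) − h(P-8) = 193.27 − 185.43 = 7.84 m.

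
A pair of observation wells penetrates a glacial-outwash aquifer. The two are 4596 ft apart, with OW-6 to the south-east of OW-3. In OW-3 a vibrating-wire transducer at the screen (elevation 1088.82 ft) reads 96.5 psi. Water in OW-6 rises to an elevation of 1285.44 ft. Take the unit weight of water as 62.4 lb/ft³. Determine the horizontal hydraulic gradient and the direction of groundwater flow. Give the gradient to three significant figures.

Pressure head at OW-3: ψ = 144·P/γ = 144 × 96.5 / 62.4 = 222.69 ft.
Total head at OW-3: h = z + ψ = 1088.82 + 222.69 = 1311.51 ft.
Total head at OW-6: h = 1285.44 ft (water level in the piezometer is the total head).
Head difference: h(OW-3) − h(OW-6) = 1311.51 − 1285.44 = 26.07 ft.
Hydraulic gradient: i = |Δh| / L = 26.07 / 4596 = 0.00567.
Flow is from higher to lower head: from OW-3 toward OW-6, i.e. toward the south-east.

i ≈ 0.00567; groundwater flows toward the south-east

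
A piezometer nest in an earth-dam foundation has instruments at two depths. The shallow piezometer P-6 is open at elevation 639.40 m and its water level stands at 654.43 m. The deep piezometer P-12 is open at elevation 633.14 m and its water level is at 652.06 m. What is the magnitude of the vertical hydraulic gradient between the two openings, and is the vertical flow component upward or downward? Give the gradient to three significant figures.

Total head at P-6: h = 654.43 m (water level in the standpipe).
Total head at P-12: h = 652.06 m.
Δh = h(P-6) − h(P-12) = 654.43 − 652.06 = 2.37 m.
Vertical separation Δz = 639.40 − 633.14 = 6.26 m.
|i_v| = |Δh| / Δz = 2.37 / 6.26 = 0.379.
Head is higher in the shallow piezometer, so vertical flow is downward (recharge condition).

|i_v| ≈ 0.379; vertical flow is downward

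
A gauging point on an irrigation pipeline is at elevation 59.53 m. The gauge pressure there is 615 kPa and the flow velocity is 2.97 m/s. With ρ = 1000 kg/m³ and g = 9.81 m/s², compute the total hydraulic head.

h ≈ 122.67 m

Pressure head ψ = P/(ρg) = 615×1000 / (1000 × 9.81) = 62.69 m.
Velocity head = v²/(2g) = 2.97² / (2 × 9.81) = 0.450 m.
h = z + ψ + v²/(2g) = 59.53 + 62.69 + 0.450 = 122.67 m.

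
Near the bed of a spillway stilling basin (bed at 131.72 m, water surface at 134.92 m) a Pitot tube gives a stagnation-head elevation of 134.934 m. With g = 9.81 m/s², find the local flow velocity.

Near the bed, under hydrostatic conditions, the piezometric head (z + ψ) equals the free-surface elevation, 134.92 m.
Velocity head = total − piezometric = 134.934 − 134.92 = 0.014 m.
v = √(2g·h_v) = √(2 × 9.81 × 0.014) = 0.524 m/s.

v ≈ 0.524 m/s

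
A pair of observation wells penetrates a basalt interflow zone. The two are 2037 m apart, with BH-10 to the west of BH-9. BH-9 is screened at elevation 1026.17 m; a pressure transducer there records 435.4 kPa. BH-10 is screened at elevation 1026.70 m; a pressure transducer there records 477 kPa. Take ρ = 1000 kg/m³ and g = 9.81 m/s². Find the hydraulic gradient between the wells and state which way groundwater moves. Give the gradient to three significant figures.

Pressure head at BH-9: ψ = P/(ρg) = 435.4×1000 / (1000 × 9.81) = 44.38 m.
Total head at BH-9: h = z + ψ = 1026.17 + 44.38 = 1070.55 m.
Pressure head at BH-10: ψ = P/(ρg) = 477×1000 / (1000 × 9.81) = 48.62 m.
Total head at BH-10: h = z + ψ = 1026.70 + 48.62 = 1075.32 m.
Head difference: h(BH-9) − h(BH-10) = 1070.55 − 1075.32 = -4.77 m.
Hydraulic gradient: i = |Δh| / L = 4.77 / 2037 = 0.00234.
Flow is from higher to lower head: from BH-10 toward BH-9, i.e. toward the east.

i ≈ 0.00234; groundwater flows toward the east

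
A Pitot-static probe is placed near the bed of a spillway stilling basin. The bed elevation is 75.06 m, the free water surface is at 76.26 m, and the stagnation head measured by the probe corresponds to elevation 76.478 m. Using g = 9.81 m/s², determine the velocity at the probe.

Near the bed, under hydrostatic conditions, the piezometric head (z + ψ) equals the free-surface elevation, 76.26 m.
Velocity head = total − piezometric = 76.478 − 76.26 = 0.218 m.
v = √(2g·h_v) = √(2 × 9.81 × 0.218) = 2.07 m/s.

v ≈ 2.07 m/s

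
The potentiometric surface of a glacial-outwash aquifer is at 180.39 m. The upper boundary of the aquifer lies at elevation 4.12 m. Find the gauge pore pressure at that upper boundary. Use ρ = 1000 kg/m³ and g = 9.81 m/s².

Pressure head at the aquifer top: ψ = h − z = 180.39 − 4.12 = 176.27 m.
P = ρgψ = 1000 × 9.81 × 176.27 = 1729209 Pa ≈ 1730 kPa.

P ≈ 1730 kPa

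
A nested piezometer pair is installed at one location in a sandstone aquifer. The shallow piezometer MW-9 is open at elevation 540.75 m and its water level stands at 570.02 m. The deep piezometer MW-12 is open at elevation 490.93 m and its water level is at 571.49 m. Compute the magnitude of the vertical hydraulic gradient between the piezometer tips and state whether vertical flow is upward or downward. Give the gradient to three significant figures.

|i_v| ≈ 0.0295; vertical flow is upward

Total head at MW-9: h = 570.02 m (water level in the standpipe).
Total head at MW-12: h = 571.49 m.
Δh = h(MW-9) − h(MW-12) = 570.02 − 571.49 = -1.47 m.
Vertical separation Δz = 540.75 − 490.93 = 49.82 m.
|i_v| = |Δh| / Δz = 1.47 / 49.82 = 0.0295.
Head is higher in the deep piezometer, so vertical flow is upward (discharge condition).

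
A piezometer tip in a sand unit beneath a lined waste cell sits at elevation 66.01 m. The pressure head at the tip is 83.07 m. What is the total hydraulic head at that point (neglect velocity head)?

h = z + ψ = 66.01 + 83.07 = 149.08 m.

h ≈ 149.08 m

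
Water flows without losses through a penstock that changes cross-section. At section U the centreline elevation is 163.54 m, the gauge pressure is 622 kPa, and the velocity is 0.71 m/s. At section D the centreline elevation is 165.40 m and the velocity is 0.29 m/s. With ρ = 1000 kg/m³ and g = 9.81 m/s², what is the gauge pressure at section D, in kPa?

Pressure head at U: ψ₁ = P₁/(ρg) = 622×1000 / (1000 × 9.81) = 63.40 m.
Velocity heads: v₁²/2g = 0.71²/19.62 = 0.026 m; v₂²/2g = 0.29²/19.62 = 0.004 m.
Total head H = z₁ + ψ₁ + v₁²/2g = 163.54 + 63.40 + 0.026 = 226.97 m.
ψ₂ = H − z₂ − v₂²/2g = 226.97 − 165.40 − 0.004 = 61.57 m.
P₂ = ρgψ₂ = 1000 × 9.81 × 61.57 ≈ 604 kPa.

P₂ ≈ 604 kPa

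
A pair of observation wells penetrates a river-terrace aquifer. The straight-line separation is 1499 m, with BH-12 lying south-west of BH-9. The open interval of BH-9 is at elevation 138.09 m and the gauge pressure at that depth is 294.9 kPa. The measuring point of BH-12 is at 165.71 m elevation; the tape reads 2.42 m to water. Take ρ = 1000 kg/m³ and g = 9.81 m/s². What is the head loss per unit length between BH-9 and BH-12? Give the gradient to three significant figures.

Pressure head at BH-9: ψ = P/(ρg) = 294.9×1000 / (1000 × 9.81) = 30.06 m.
Total head at BH-9: h = z + ψ = 138.09 + 30.06 = 168.15 m.
Total head at BH-12: h = 165.71 − 2.42 = 163.29 m.
Head difference: h(BH-9) − h(BH-12) = 168.15 − 163.29 = 4.86 m.
Hydraulic gradient: i = |Δh| / L = 4.86 / 1499 = 0.00324.

i ≈ 0.00324 m/m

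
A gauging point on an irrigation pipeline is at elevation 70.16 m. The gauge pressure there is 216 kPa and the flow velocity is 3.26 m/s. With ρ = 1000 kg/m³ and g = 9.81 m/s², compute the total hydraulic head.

Pressure head ψ = P/(ρg) = 216×1000 / (1000 × 9.81) = 22.02 m.
Velocity head = v²/(2g) = 3.26² / (2 × 9.81) = 0.542 m.
h = z + ψ + v²/(2g) = 70.16 + 22.02 + 0.542 = 92.72 m.

h ≈ 92.72 m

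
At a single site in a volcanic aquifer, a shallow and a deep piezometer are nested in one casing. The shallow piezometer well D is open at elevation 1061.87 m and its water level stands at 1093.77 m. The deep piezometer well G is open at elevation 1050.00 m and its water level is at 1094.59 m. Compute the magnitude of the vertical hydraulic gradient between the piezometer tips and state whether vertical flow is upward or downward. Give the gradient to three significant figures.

|i_v| ≈ 0.0691; vertical flow is upward

Total head at well D: h = 1093.77 m (water level in the standpipe).
Total head at well G: h = 1094.59 m.
Δh = h(well D) − h(well G) = 1093.77 − 1094.59 = -0.82 m.
Vertical separation Δz = 1061.87 − 1050.00 = 11.87 m.
|i_v| = |Δh| / Δz = 0.82 / 11.87 = 0.0691.
Head is higher in the deep piezometer, so vertical flow is upward (discharge condition).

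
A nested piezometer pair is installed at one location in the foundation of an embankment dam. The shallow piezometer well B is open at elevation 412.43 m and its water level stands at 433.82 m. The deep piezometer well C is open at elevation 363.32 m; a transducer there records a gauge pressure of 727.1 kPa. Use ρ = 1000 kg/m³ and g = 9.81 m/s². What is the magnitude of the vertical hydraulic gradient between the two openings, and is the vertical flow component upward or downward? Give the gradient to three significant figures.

|i_v| ≈ 0.0737; vertical flow is upward

Total head at well B: h = 433.82 m (water level in the standpipe).
Pressure head at well C: ψ = P/(ρg) = 727.1×1000 / (1000 × 9.81) = 74.12 m.
Total head at well C: h = z + ψ = 363.32 + 74.12 = 437.44 m.
Δh = h(well B) − h(well C) = 433.82 − 437.44 = -3.62 m.
Vertical separation Δz = 412.43 − 363.32 = 49.11 m.
|i_v| = |Δh| / Δz = 3.62 / 49.11 = 0.0737.
Head is higher in the deep piezometer, so vertical flow is upward (discharge condition).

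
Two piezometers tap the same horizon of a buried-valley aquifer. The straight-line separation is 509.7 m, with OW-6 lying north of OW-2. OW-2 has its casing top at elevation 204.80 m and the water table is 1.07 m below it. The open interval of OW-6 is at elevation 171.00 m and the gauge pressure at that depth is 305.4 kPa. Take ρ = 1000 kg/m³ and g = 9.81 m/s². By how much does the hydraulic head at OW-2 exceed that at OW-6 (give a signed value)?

Δh ≈ 1.60 m

Total head at OW-2: h = 204.80 − 1.07 = 203.73 m.
Pressure head at OW-6: ψ = P/(ρg) = 305.4×1000 / (1000 × 9.81) = 31.13 m.
Total head at OW-6: h = z + ψ = 171.00 + 31.13 = 202.13 m.
Head difference: h(OW-2) − h(OW-6) = 203.73 − 202.13 = 1.60 m.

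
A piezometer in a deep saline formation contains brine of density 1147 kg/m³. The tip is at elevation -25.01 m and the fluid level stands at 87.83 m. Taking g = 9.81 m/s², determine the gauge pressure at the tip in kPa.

P ≈ 1270 kPa

Pressure head ψ = h − z = 87.83 − (-25.01) = 112.84 m.
P = ρgψ = 1147 × 9.81 × 112.84 = 1269684 Pa ≈ 1270 kPa.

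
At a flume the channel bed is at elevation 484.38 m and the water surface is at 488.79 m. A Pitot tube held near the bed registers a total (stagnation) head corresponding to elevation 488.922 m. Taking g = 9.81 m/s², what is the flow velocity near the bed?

Near the bed, under hydrostatic conditions, the piezometric head (z + ψ) equals the free-surface elevation, 488.79 m.
Velocity head = total − piezometric = 488.922 − 488.79 = 0.132 m.
v = √(2g·h_v) = √(2 × 9.81 × 0.132) = 1.61 m/s.

v ≈ 1.61 m/s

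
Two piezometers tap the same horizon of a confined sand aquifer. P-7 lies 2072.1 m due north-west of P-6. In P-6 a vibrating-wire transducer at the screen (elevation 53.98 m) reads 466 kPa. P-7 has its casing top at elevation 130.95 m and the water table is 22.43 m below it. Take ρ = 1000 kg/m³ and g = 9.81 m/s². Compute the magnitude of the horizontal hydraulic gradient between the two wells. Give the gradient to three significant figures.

Pressure head at P-6: ψ = P/(ρg) = 466×1000 / (1000 × 9.81) = 47.50 m.
Total head at P-6: h = z + ψ = 53.98 + 47.50 = 101.48 m.
Total head at P-7: h = 130.95 − 22.43 = 108.52 m.
Head difference: h(P-6) − h(P-7) = 101.48 − 108.52 = -7.04 m.
Hydraulic gradient: i = |Δh| / L = 7.04 / 2072.1 = 0.00340.

i ≈ 0.00340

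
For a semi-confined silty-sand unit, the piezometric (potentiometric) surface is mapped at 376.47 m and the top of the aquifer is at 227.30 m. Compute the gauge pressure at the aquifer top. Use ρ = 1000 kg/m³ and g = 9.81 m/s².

P ≈ 1460 kPa

Pressure head at the aquifer top: ψ = h − z = 376.47 − 227.30 = 149.17 m.
P = ρgψ = 1000 × 9.81 × 149.17 = 1463358 Pa ≈ 1460 kPa.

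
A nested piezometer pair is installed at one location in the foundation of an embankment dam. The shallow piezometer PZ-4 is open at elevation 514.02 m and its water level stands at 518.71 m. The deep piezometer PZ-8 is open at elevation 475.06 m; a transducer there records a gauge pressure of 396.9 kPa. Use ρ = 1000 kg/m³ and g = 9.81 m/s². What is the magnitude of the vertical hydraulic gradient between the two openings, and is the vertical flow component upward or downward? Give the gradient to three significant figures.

|i_v| ≈ 0.0819; vertical flow is downward

Total head at PZ-4: h = 518.71 m (water level in the standpipe).
Pressure head at PZ-8: ψ = P/(ρg) = 396.9×1000 / (1000 × 9.81) = 40.46 m.
Total head at PZ-8: h = z + ψ = 475.06 + 40.46 = 515.52 m.
Δh = h(PZ-4) − h(PZ-8) = 518.71 − 515.52 = 3.19 m.
Vertical separation Δz = 514.02 − 475.06 = 38.96 m.
|i_v| = |Δh| / Δz = 3.19 / 38.96 = 0.0819.
Head is higher in the shallow piezometer, so vertical flow is downward (recharge condition).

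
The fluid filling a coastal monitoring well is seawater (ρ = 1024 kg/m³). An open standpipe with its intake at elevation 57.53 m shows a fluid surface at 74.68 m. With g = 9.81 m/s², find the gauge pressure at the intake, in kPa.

P ≈ 172 kPa

Pressure head ψ = h − z = 74.68 − 57.53 = 17.15 m.
P = ρgψ = 1024 × 9.81 × 17.15 = 172279 Pa ≈ 172 kPa.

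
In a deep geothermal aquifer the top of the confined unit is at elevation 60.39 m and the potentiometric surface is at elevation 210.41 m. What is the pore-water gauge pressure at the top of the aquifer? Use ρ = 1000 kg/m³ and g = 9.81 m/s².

Pressure head at the aquifer top: ψ = h − z = 210.41 − 60.39 = 150.02 m.
P = ρgψ = 1000 × 9.81 × 150.02 = 1471696 Pa ≈ 1470 kPa.

P ≈ 1470 kPa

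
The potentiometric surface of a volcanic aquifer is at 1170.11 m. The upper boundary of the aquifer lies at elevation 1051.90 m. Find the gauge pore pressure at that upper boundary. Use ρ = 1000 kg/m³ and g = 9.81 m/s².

P ≈ 1160 kPa

Pressure head at the aquifer top: ψ = h − z = 1170.11 − 1051.90 = 118.21 m.
P = ρgψ = 1000 × 9.81 × 118.21 = 1159640 Pa ≈ 1160 kPa.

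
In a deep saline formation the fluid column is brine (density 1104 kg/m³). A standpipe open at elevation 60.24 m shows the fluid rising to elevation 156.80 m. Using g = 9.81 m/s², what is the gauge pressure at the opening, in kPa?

Pressure head ψ = h − z = 156.80 − 60.24 = 96.56 m.
P = ρgψ = 1104 × 9.81 × 96.56 = 1045768 Pa ≈ 1050 kPa.

P ≈ 1050 kPa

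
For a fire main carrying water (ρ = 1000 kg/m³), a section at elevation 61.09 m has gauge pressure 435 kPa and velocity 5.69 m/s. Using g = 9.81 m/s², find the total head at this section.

h ≈ 107.08 m

Pressure head ψ = P/(ρg) = 435×1000 / (1000 × 9.81) = 44.34 m.
Velocity head = v²/(2g) = 5.69² / (2 × 9.81) = 1.650 m.
h = z + ψ + v²/(2g) = 61.09 + 44.34 + 1.650 = 107.08 m.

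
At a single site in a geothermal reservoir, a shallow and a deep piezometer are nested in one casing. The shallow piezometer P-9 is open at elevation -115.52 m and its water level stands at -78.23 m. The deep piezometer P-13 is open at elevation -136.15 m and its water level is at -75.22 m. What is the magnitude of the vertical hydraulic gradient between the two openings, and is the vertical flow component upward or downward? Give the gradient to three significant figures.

Total head at P-9: h = -78.23 m (water level in the standpipe).
Total head at P-13: h = -75.22 m.
Δh = h(P-9) − h(P-13) = -78.23 − (-75.22) = -3.01 m.
Vertical separation Δz = -115.52 − (-136.15) = 20.63 m.
|i_v| = |Δh| / Δz = 3.01 / 20.63 = 0.146.
Head is higher in the deep piezometer, so vertical flow is upward (discharge condition).

|i_v| ≈ 0.146; vertical flow is upward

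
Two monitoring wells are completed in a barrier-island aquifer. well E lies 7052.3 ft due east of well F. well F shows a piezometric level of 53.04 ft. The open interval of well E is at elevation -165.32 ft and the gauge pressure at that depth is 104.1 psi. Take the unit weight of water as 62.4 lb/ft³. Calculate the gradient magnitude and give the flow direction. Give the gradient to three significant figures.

Total head at well F: h = 53.04 ft (water level in the piezometer is the total head).
Pressure head at well E: ψ = 144·P/γ = 144 × 104.1 / 62.4 = 240.23 ft.
Total head at well E: h = z + ψ = -165.32 + 240.23 = 74.91 ft.
Head difference: h(well F) − h(well E) = 53.04 − 74.91 = -21.87 ft.
Hydraulic gradient: i = |Δh| / L = 21.87 / 7052.3 = 0.00310.
Flow is from higher to lower head: from well E toward well F, i.e. toward the west.

i ≈ 0.00310; groundwater flows toward the west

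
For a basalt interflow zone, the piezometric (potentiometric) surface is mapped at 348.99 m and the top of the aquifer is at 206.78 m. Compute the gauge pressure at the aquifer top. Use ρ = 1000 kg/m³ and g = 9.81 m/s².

Pressure head at the aquifer top: ψ = h − z = 348.99 − 206.78 = 142.21 m.
P = ρgψ = 1000 × 9.81 × 142.21 = 1395080 Pa ≈ 1400 kPa.

P ≈ 1400 kPa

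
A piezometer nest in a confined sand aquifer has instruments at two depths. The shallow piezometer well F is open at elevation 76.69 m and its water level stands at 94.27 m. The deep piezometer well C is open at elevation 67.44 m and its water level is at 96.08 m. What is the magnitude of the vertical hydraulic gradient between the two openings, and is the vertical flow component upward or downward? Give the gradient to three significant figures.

|i_v| ≈ 0.196; vertical flow is upward

Total head at well F: h = 94.27 m (water level in the standpipe).
Total head at well C: h = 96.08 m.
Δh = h(well F) − h(well C) = 94.27 − 96.08 = -1.81 m.
Vertical separation Δz = 76.69 − 67.44 = 9.25 m.
|i_v| = |Δh| / Δz = 1.81 / 9.25 = 0.196.
Head is higher in the deep piezometer, so vertical flow is upward (discharge condition).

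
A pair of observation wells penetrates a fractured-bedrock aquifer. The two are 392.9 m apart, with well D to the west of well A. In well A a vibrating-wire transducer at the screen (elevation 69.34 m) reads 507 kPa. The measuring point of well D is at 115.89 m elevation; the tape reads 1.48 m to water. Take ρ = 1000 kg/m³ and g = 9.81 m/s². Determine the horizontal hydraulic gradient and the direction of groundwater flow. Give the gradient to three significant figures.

i ≈ 0.0168; groundwater flows toward the west

Pressure head at well A: ψ = P/(ρg) = 507×1000 / (1000 × 9.81) = 51.68 m.
Total head at well A: h = z + ψ = 69.34 + 51.68 = 121.02 m.
Total head at well D: h = 115.89 − 1.48 = 114.41 m.
Head difference: h(well A) − h(well D) = 121.02 − 114.41 = 6.61 m.
Hydraulic gradient: i = |Δh| / L = 6.61 / 392.9 = 0.0168.
Flow is from higher to lower head: from well A toward well D, i.e. toward the west.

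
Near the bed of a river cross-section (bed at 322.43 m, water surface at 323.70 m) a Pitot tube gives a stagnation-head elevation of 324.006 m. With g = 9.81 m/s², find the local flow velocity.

v ≈ 2.45 m/s

Near the bed, under hydrostatic conditions, the piezometric head (z + ψ) equals the free-surface elevation, 323.70 m.
Velocity head = total − piezometric = 324.006 − 323.70 = 0.306 m.
v = √(2g·h_v) = √(2 × 9.81 × 0.306) = 2.45 m/s.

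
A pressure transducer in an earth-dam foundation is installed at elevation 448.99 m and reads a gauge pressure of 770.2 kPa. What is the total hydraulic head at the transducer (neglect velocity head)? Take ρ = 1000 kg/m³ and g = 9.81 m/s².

ψ = P/(ρg) = 770.2×1000 / (1000 × 9.81) = 78.51 m.
h = z + ψ = 448.99 + 78.51 = 527.50 m.

h ≈ 527.50 m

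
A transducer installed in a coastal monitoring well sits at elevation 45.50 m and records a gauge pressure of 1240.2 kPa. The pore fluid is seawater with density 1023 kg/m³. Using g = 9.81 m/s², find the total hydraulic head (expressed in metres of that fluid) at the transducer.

ψ = P/(ρg) = 1240.2×1000 / (1023 × 9.81) = 123.58 m.
h = z + ψ = 45.50 + 123.58 = 169.08 m.

h ≈ 169.08 m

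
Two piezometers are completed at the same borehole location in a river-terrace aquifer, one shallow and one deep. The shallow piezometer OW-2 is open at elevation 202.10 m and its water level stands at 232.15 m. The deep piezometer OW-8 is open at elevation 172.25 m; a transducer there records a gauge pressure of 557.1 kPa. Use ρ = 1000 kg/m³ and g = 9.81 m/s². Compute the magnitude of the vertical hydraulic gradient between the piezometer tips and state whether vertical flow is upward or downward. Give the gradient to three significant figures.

|i_v| ≈ 0.104; vertical flow is downward

Total head at OW-2: h = 232.15 m (water level in the standpipe).
Pressure head at OW-8: ψ = P/(ρg) = 557.1×1000 / (1000 × 9.81) = 56.79 m.
Total head at OW-8: h = z + ψ = 172.25 + 56.79 = 229.04 m.
Δh = h(OW-2) − h(OW-8) = 232.15 − 229.04 = 3.11 m.
Vertical separation Δz = 202.10 − 172.25 = 29.85 m.
|i_v| = |Δh| / Δz = 3.11 / 29.85 = 0.104.
Head is higher in the shallow piezometer, so vertical flow is downward (recharge condition).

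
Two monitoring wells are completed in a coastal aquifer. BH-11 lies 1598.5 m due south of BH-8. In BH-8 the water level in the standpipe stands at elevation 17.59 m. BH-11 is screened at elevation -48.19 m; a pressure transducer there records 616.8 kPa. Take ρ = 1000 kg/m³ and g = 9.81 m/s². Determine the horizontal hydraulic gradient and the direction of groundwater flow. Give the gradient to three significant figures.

Total head at BH-8: h = 17.59 m (water level in the piezometer is the total head).
Pressure head at BH-11: ψ = P/(ρg) = 616.8×1000 / (1000 × 9.81) = 62.87 m.
Total head at BH-11: h = z + ψ = -48.19 + 62.87 = 14.68 m.
Head difference: h(BH-8) − h(BH-11) = 17.59 − 14.68 = 2.91 m.
Hydraulic gradient: i = |Δh| / L = 2.91 / 1598.5 = 0.00182.
Flow is from higher to lower head: from BH-8 toward BH-11, i.e. toward the south.

i ≈ 0.00182; groundwater flows toward the south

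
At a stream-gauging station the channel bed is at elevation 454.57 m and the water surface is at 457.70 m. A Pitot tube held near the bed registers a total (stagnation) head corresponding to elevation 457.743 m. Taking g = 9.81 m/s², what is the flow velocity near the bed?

v ≈ 0.919 m/s

Near the bed, under hydrostatic conditions, the piezometric head (z + ψ) equals the free-surface elevation, 457.70 m.
Velocity head = total − piezometric = 457.743 − 457.70 = 0.043 m.
v = √(2g·h_v) = √(2 × 9.81 × 0.043) = 0.919 m/s.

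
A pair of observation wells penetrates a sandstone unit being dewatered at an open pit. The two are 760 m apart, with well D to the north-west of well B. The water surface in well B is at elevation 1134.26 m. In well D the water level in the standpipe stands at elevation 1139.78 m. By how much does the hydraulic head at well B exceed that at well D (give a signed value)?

Δh ≈ -5.52 m

Total head at well B: h = 1134.26 m (water level in the piezometer is the total head).
Total head at well D: h = 1139.78 m (water level in the piezometer is the total head).
Head difference: h(well B) − h(well D) = 1134.26 − 1139.78 = -5.52 m.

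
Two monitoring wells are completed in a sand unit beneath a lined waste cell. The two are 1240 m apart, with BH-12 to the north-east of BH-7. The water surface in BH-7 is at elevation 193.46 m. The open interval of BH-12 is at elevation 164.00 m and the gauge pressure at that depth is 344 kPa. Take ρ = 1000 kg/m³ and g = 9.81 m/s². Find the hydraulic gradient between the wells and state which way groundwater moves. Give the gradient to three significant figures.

Total head at BH-7: h = 193.46 m (water level in the piezometer is the total head).
Pressure head at BH-12: ψ = P/(ρg) = 344×1000 / (1000 × 9.81) = 35.07 m.
Total head at BH-12: h = z + ψ = 164.00 + 35.07 = 199.07 m.
Head difference: h(BH-7) − h(BH-12) = 193.46 − 199.07 = -5.61 m.
Hydraulic gradient: i = |Δh| / L = 5.61 / 1240 = 0.00452.
Flow is from higher to lower head: from BH-12 toward BH-7, i.e. toward the south-west.

i ≈ 0.00452; groundwater flows toward the south-west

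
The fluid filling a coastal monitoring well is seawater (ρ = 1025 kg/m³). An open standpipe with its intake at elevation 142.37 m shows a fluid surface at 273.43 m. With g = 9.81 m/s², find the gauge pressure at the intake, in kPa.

Pressure head ψ = h − z = 273.43 − 142.37 = 131.06 m.
P = ρgψ = 1025 × 9.81 × 131.06 = 1317841 Pa ≈ 1320 kPa.

P ≈ 1320 kPa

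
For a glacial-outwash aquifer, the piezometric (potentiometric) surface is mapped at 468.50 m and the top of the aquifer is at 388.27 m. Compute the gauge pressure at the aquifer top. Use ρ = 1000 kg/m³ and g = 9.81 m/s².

Pressure head at the aquifer top: ψ = h − z = 468.50 − 388.27 = 80.23 m.
P = ρgψ = 1000 × 9.81 × 80.23 = 787056 Pa ≈ 787 kPa.

P ≈ 787 kPa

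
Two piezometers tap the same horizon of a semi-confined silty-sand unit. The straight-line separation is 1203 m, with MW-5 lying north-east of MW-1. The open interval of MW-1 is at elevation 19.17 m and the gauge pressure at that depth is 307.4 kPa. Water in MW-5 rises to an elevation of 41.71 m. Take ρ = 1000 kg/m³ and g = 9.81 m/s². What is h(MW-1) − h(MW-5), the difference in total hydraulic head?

Δh ≈ 8.80 m

Pressure head at MW-1: ψ = P/(ρg) = 307.4×1000 / (1000 × 9.81) = 31.34 m.
Total head at MW-1: h = z + ψ = 19.17 + 31.34 = 50.51 m.
Total head at MW-5: h = 41.71 m (water level in the piezometer is the total head).
Head difference: h(MW-1) − h(MW-5) = 50.51 − 41.71 = 8.80 m.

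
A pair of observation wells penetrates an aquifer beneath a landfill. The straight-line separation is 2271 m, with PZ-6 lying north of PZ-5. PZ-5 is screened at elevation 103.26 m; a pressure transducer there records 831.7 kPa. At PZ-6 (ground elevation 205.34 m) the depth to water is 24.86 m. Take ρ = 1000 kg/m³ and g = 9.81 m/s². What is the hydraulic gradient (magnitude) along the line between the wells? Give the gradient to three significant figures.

i ≈ 0.00333

Pressure head at PZ-5: ψ = P/(ρg) = 831.7×1000 / (1000 × 9.81) = 84.78 m.
Total head at PZ-5: h = z + ψ = 103.26 + 84.78 = 188.04 m.
Total head at PZ-6: h = 205.34 − 24.86 = 180.48 m.
Head difference: h(PZ-5) − h(PZ-6) = 188.04 − 180.48 = 7.56 m.
Hydraulic gradient: i = |Δh| / L = 7.56 / 2271 = 0.00333.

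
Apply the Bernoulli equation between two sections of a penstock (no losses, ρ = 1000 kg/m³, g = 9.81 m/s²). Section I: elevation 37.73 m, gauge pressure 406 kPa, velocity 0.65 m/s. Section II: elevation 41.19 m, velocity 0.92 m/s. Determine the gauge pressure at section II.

Pressure head at I: ψ₁ = P₁/(ρg) = 406×1000 / (1000 × 9.81) = 41.39 m.
Velocity heads: v₁²/2g = 0.65²/19.62 = 0.022 m; v₂²/2g = 0.92²/19.62 = 0.043 m.
Total head H = z₁ + ψ₁ + v₁²/2g = 37.73 + 41.39 + 0.022 = 79.14 m.
ψ₂ = H − z₂ − v₂²/2g = 79.14 − 41.19 − 0.043 = 37.91 m.
P₂ = ρgψ₂ = 1000 × 9.81 × 37.91 ≈ 372 kPa.

P₂ ≈ 372 kPa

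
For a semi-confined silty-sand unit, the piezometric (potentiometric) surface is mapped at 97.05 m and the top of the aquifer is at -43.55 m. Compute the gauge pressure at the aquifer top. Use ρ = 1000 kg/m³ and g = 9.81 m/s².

Pressure head at the aquifer top: ψ = h − z = 97.05 − (-43.55) = 140.60 m.
P = ρgψ = 1000 × 9.81 × 140.60 = 1379286 Pa ≈ 1380 kPa.

P ≈ 1380 kPa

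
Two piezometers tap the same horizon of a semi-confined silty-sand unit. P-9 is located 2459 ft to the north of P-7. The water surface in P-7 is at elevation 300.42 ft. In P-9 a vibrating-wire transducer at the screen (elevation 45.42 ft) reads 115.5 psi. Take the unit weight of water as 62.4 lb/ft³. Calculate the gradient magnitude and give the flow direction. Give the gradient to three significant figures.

Total head at P-7: h = 300.42 ft (water level in the piezometer is the total head).
Pressure head at P-9: ψ = 144·P/γ = 144 × 115.5 / 62.4 = 266.54 ft.
Total head at P-9: h = z + ψ = 45.42 + 266.54 = 311.96 ft.
Head difference: h(P-7) − h(P-9) = 300.42 − 311.96 = -11.54 ft.
Hydraulic gradient: i = |Δh| / L = 11.54 / 2459 = 0.00469.
Flow is from higher to lower head: from P-9 toward P-7, i.e. toward the south.

i ≈ 0.00469; groundwater flows toward the south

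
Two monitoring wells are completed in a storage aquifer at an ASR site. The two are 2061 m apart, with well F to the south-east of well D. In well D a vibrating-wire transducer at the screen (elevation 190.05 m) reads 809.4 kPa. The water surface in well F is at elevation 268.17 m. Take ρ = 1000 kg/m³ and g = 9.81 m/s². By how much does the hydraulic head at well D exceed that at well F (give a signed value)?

Δh ≈ 4.39 m

Pressure head at well D: ψ = P/(ρg) = 809.4×1000 / (1000 × 9.81) = 82.51 m.
Total head at well D: h = z + ψ = 190.05 + 82.51 = 272.56 m.
Total head at well F: h = 268.17 m (water level in the piezometer is the total head).
Head difference: h(well D) − h(well F) = 272.56 − 268.17 = 4.39 m.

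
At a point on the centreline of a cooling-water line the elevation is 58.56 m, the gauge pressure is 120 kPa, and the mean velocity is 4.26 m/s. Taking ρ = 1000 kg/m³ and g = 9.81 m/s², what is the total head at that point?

h ≈ 71.72 m

Pressure head ψ = P/(ρg) = 120×1000 / (1000 × 9.81) = 12.23 m.
Velocity head = v²/(2g) = 4.26² / (2 × 9.81) = 0.925 m.
h = z + ψ + v²/(2g) = 58.56 + 12.23 + 0.925 = 71.72 m.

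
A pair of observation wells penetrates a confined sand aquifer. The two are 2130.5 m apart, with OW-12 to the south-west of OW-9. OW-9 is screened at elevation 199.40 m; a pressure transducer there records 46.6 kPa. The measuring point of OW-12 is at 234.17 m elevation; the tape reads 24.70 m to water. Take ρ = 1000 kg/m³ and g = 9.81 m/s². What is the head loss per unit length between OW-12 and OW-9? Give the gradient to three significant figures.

Pressure head at OW-9: ψ = P/(ρg) = 46.6×1000 / (1000 × 9.81) = 4.75 m.
Total head at OW-9: h = z + ψ = 199.40 + 4.75 = 204.15 m.
Total head at OW-12: h = 234.17 − 24.70 = 209.47 m.
Head difference: h(OW-9) − h(OW-12) = 204.15 − 209.47 = -5.32 m.
Hydraulic gradient: i = |Δh| / L = 5.32 / 2130.5 = 0.00250.

i ≈ 0.00250 m/m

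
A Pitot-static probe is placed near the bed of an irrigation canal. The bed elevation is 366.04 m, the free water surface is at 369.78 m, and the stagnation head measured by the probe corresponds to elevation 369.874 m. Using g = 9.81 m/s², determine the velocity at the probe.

Near the bed, under hydrostatic conditions, the piezometric head (z + ψ) equals the free-surface elevation, 369.78 m.
Velocity head = total − piezometric = 369.874 − 369.78 = 0.094 m.
v = √(2g·h_v) = √(2 × 9.81 × 0.094) = 1.36 m/s.

v ≈ 1.36 m/s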